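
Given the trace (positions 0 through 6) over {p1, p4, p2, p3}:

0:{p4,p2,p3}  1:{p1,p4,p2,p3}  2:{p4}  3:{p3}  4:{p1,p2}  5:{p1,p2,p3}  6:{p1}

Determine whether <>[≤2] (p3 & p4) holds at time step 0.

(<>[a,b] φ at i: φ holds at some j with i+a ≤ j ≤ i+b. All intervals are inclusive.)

Check (p3 & p4) at each j in [0,2]:
  j=0: true
  j=1: true
  j=2: false
Found at j=0 → formula holds.

Holds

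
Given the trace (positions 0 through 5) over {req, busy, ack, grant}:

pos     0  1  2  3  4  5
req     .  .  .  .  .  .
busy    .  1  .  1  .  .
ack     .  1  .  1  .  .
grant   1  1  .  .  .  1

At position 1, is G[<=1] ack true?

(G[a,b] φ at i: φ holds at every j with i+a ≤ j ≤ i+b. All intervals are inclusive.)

Check ack at every j in [1,2]:
  j=1: true
  j=2: false
Fails at j=2 → formula fails.

No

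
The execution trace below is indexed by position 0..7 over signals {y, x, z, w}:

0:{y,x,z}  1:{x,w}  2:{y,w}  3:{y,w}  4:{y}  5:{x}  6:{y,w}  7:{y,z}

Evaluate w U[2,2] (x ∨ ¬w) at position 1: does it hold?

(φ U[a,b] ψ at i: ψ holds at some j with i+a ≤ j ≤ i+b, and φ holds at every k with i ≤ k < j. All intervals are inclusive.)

Need some j in [3,3] with (x ∨ ¬w), and w at every k in [1,j-1].
  j=3: (x ∨ ¬w) false.
No j in the window works → until fails.

Does not hold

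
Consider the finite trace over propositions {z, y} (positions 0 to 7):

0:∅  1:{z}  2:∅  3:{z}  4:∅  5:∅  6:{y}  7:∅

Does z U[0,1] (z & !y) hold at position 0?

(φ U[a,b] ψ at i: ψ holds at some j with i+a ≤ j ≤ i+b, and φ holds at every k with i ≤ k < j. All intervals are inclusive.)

Need some j in [0,1] with (z & !y), and z at every k in [0,j-1].
  j=0: (z & !y) false.
  j=1: (z & !y) holds, but z fails at k=0 → not this j.
No j in the window works → until fails.

No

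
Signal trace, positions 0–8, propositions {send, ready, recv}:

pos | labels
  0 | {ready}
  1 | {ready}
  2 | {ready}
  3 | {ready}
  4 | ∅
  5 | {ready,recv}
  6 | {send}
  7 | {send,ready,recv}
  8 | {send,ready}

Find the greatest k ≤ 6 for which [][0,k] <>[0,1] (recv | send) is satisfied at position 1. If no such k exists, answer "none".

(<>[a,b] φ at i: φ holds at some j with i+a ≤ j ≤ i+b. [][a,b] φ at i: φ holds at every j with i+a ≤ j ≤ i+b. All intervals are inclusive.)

<>[0,1] (recv | send) must hold from j=1 onward; find where it first fails.
  j=1: fails → no k works.

none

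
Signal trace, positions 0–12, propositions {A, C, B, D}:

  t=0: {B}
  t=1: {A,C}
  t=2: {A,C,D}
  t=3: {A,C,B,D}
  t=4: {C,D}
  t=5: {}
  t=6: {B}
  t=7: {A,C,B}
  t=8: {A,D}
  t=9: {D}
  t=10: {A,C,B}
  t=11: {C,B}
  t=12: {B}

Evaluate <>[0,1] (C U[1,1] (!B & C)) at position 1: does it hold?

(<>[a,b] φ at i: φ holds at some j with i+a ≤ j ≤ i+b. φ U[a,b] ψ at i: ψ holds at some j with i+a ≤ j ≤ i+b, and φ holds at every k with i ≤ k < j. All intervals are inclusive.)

Yes

Check (C U[1,1] (!B & C)) at each j in [1,2]:
  j=1: holds
  j=2: fails
Found at j=1 → formula holds.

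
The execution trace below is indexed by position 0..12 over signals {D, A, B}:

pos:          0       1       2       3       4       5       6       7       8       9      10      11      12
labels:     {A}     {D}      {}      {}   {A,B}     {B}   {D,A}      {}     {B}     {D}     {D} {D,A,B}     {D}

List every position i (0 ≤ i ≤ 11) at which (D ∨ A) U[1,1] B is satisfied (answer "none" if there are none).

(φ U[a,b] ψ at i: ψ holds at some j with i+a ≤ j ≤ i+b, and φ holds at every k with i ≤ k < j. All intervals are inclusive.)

4, 10

Evaluate at each i in [0,11]:
  i=0: ✗ (no rhs in [1,1])
  i=1: ✗ (no rhs in [2,2])
  i=2: ✗ (no rhs in [3,3])
  i=3: ✗ (lhs fails at k=3 before rhs at j=4)
  i=4: ✓ (rhs at j=5; lhs holds on [4,4])
  i=5: ✗ (no rhs in [6,6])
  i=6: ✗ (no rhs in [7,7])
  i=7: ✗ (lhs fails at k=7 before rhs at j=8)
  i=8: ✗ (no rhs in [9,9])
  i=9: ✗ (no rhs in [10,10])
  i=10: ✓ (rhs at j=11; lhs holds on [10,10])
  i=11: ✗ (no rhs in [12,12])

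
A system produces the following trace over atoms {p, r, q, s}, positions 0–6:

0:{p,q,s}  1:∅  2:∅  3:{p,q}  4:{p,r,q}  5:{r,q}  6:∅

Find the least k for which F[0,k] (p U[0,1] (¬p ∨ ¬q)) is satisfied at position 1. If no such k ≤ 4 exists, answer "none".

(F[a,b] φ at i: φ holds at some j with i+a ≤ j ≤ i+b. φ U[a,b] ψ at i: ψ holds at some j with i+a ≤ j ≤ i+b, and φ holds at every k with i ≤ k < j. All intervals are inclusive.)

0

Scan j = 1,2,… for (p U[0,1] (¬p ∨ ¬q)):
  j=1: holds
First hit at j=1, so smallest k = 1-1 = 0.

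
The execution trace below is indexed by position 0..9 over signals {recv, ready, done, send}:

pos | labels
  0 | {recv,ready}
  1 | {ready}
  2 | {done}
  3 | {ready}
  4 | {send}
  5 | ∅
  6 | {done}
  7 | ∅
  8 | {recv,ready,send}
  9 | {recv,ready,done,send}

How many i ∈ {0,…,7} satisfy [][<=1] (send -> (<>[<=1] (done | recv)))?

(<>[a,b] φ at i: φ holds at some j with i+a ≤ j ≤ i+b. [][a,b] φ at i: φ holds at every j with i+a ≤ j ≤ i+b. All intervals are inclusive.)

Evaluate at each i in [0,7]:
  i=0: ✓ (all of [0,1])
  i=1: ✓ (all of [1,2])
  i=2: ✓ (all of [2,3])
  i=3: ✗ (fails at j=4)
  i=4: ✗ (fails at j=4)
  i=5: ✓ (all of [5,6])
  i=6: ✓ (all of [6,7])
  i=7: ✓ (all of [7,8])
Positions where it holds: {0, 1, 2, 5, 6, 7} → 6.

6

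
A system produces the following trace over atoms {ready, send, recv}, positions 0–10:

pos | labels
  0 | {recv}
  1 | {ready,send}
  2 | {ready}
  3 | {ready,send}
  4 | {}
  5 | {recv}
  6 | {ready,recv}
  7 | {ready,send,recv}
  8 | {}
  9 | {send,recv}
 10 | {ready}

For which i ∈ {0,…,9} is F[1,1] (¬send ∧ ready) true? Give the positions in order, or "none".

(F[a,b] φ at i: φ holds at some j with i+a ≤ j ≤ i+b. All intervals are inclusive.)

1, 5, 9

Evaluate at each i in [0,9]:
  i=0: ✗ (none in [1,1])
  i=1: ✓ (witness j=2)
  i=2: ✗ (none in [3,3])
  i=3: ✗ (none in [4,4])
  i=4: ✗ (none in [5,5])
  i=5: ✓ (witness j=6)
  i=6: ✗ (none in [7,7])
  i=7: ✗ (none in [8,8])
  i=8: ✗ (none in [9,9])
  i=9: ✓ (witness j=10)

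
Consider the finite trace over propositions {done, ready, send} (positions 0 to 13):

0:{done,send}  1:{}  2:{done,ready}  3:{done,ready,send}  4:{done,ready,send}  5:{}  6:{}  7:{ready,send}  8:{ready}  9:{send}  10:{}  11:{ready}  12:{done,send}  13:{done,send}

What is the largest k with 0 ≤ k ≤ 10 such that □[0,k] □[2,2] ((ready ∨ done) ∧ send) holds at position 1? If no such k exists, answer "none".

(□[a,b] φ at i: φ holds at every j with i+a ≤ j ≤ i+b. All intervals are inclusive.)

□[2,2] ((ready ∨ done) ∧ send) must hold from j=1 onward; find where it first fails.
  j=1: holds
  j=2: holds
  j=3: fails
Holds on [1,2], so largest k = 1.

1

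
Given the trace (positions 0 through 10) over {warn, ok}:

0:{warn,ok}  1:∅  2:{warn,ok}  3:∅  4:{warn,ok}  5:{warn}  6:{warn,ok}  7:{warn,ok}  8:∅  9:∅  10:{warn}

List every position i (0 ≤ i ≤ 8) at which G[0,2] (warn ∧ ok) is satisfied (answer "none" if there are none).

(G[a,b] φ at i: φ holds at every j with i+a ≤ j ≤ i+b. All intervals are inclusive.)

none

Evaluate at each i in [0,8]:
  i=0: ✗ (fails at j=1)
  i=1: ✗ (fails at j=1)
  i=2: ✗ (fails at j=3)
  i=3: ✗ (fails at j=3)
  i=4: ✗ (fails at j=5)
  i=5: ✗ (fails at j=5)
  i=6: ✗ (fails at j=8)
  i=7: ✗ (fails at j=8)
  i=8: ✗ (fails at j=8)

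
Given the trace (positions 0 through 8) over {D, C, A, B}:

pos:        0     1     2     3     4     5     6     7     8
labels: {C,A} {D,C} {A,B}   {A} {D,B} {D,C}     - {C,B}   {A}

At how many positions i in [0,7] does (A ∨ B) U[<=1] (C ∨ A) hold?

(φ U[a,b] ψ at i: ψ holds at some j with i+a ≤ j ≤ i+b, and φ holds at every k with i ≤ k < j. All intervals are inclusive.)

7

Evaluate at each i in [0,7]:
  i=0: ✓ (rhs at j=0)
  i=1: ✓ (rhs at j=1)
  i=2: ✓ (rhs at j=2)
  i=3: ✓ (rhs at j=3)
  i=4: ✓ (rhs at j=5; lhs holds on [4,4])
  i=5: ✓ (rhs at j=5)
  i=6: ✗ (lhs fails at k=6 before rhs at j=7)
  i=7: ✓ (rhs at j=7)
Positions where it holds: {0, 1, 2, 3, 4, 5, 7} → 7.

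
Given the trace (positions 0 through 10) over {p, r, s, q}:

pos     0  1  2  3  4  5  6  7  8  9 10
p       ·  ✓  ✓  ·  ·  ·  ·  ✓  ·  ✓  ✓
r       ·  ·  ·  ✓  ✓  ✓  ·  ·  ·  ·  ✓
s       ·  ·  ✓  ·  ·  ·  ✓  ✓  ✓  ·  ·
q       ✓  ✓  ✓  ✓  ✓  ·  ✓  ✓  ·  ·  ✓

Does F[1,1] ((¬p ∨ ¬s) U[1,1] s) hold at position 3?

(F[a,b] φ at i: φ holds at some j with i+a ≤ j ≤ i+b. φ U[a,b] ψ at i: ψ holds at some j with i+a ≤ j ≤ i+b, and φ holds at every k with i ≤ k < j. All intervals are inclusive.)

Does not hold

Check ((¬p ∨ ¬s) U[1,1] s) at each j in [4,4]:
  j=4: fails
No position in the window satisfies it → formula fails.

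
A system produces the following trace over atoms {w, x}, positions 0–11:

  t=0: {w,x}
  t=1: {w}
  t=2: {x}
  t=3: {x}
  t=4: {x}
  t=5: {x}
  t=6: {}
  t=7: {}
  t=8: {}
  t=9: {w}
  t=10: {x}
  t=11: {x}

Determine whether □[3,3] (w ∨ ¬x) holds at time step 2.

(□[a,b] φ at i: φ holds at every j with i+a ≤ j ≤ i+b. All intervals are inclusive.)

No

Check (w ∨ ¬x) at every j in [5,5]:
  j=5: false
Fails at j=5 → formula fails.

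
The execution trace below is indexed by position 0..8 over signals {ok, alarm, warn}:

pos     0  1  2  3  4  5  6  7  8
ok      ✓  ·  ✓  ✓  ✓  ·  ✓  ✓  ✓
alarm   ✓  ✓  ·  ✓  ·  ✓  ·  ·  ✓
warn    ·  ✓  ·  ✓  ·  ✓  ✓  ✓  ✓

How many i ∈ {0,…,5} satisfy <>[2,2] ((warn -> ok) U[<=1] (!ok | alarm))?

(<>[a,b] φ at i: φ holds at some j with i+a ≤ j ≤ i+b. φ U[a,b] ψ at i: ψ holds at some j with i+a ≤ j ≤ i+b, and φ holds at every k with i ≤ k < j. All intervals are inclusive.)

Evaluate at each i in [0,5]:
  i=0: ✓ (witness j=2)
  i=1: ✓ (witness j=3)
  i=2: ✓ (witness j=4)
  i=3: ✓ (witness j=5)
  i=4: ✗ (none in [6,6])
  i=5: ✓ (witness j=7)
Positions where it holds: {0, 1, 2, 3, 5} → 5.

5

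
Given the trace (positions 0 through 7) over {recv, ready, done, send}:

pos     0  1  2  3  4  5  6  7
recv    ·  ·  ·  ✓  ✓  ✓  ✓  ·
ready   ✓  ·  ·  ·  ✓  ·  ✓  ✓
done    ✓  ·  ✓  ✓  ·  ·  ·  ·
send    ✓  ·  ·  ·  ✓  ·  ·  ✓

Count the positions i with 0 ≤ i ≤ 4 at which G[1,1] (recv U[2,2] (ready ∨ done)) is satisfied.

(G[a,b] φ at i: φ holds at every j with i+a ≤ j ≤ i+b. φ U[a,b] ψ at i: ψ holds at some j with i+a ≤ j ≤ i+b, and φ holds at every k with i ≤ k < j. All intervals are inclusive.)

Evaluate at each i in [0,4]:
  i=0: ✗ (fails at j=1)
  i=1: ✗ (fails at j=2)
  i=2: ✗ (fails at j=3)
  i=3: ✓ (all of [4,4])
  i=4: ✓ (all of [5,5])
Positions where it holds: {3, 4} → 2.

2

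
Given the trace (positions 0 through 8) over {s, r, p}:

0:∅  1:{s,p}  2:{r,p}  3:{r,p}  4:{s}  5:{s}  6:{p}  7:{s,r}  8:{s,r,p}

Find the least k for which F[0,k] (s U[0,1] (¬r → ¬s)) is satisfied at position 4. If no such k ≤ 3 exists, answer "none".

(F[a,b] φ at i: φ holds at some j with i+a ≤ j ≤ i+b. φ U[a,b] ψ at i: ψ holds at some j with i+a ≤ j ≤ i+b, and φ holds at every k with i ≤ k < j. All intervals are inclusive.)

Scan j = 4,5,… for (s U[0,1] (¬r → ¬s)):
  j=4: fails
  j=5: holds
First hit at j=5, so smallest k = 5-4 = 1.

1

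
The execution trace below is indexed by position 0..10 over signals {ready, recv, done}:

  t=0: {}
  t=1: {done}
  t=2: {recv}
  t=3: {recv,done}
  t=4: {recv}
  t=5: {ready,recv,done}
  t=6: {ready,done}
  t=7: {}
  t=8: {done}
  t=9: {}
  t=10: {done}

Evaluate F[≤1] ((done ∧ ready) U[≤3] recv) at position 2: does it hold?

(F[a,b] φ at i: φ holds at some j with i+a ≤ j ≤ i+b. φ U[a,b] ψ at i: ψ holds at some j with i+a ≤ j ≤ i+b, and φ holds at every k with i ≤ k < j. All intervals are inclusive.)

True

Check ((done ∧ ready) U[≤3] recv) at each j in [2,3]:
  j=2: holds
  j=3: holds
Found at j=2 → formula holds.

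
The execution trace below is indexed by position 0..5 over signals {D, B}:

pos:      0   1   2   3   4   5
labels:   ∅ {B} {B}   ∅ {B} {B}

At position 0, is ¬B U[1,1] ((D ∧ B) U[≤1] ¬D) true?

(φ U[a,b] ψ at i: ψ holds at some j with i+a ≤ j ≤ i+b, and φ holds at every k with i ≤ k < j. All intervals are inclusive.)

True

Need some j in [1,1] with ((D ∧ B) U[≤1] ¬D), and ¬B at every k in [0,j-1].
  j=1: ((D ∧ B) U[≤1] ¬D) holds; ¬B holds at every k in [0,0] → satisfied.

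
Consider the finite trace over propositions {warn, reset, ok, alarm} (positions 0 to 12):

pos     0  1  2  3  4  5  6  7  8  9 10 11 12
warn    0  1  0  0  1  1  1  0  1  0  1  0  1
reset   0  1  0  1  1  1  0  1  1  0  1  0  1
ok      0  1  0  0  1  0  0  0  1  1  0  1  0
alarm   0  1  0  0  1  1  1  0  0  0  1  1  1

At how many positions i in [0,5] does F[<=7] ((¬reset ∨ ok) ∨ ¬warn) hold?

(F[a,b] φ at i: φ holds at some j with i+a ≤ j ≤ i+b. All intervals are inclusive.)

6

Evaluate at each i in [0,5]:
  i=0: ✓ (witness j=0)
  i=1: ✓ (witness j=1)
  i=2: ✓ (witness j=2)
  i=3: ✓ (witness j=3)
  i=4: ✓ (witness j=4)
  i=5: ✓ (witness j=6)
Positions where it holds: {0, 1, 2, 3, 4, 5} → 6.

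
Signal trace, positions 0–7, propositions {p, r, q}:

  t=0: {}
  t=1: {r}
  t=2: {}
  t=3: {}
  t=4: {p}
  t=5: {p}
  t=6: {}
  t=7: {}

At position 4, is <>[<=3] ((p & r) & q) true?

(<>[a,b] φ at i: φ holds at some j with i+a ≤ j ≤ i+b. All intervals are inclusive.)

Check ((p & r) & q) at each j in [4,7]:
  j=4: false
  j=5: false
  j=6: false
  j=7: false
No position in the window satisfies it → formula fails.

Does not hold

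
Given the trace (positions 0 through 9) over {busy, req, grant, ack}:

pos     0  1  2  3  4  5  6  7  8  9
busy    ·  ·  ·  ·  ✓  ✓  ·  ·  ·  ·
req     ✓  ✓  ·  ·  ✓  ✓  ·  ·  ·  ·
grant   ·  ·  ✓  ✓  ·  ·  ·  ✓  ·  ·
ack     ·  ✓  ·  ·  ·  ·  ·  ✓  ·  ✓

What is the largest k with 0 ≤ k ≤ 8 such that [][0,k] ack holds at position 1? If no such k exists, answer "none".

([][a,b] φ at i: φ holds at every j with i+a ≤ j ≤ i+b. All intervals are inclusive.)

ack must hold from j=1 onward; find where it first fails.
  j=1: holds
  j=2: fails
Holds on [1,1], so largest k = 0.

0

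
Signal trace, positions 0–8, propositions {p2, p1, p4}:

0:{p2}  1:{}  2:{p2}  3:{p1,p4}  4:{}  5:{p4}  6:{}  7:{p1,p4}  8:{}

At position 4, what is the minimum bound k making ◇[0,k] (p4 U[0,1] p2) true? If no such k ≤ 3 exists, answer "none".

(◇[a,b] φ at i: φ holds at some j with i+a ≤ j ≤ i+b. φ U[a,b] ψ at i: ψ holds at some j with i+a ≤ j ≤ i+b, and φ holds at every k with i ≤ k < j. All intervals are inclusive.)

none

Scan j = 4,5,… for (p4 U[0,1] p2):
  j=4: fails
  j=5: fails
  j=6: fails
  j=7: fails
No j in [4,7] satisfies it → none.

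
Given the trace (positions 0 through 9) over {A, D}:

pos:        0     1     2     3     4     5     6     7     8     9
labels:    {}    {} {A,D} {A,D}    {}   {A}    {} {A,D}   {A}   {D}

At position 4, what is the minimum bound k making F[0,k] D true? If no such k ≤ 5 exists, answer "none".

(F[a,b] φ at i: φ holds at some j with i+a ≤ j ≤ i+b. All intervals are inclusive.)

Scan j = 4,5,… for D:
  j=4: fails
  j=5: fails
  j=6: fails
  j=7: holds
First hit at j=7, so smallest k = 7-4 = 3.

3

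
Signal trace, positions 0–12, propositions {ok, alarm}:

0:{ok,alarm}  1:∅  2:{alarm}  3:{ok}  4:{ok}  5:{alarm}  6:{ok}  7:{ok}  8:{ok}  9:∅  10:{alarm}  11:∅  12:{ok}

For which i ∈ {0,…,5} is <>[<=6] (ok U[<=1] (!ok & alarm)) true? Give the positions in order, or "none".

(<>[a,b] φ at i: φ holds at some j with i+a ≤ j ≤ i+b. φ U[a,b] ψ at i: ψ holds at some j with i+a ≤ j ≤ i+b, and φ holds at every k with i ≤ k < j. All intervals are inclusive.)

0, 1, 2, 3, 4, 5

Evaluate at each i in [0,5]:
  i=0: ✓ (witness j=2)
  i=1: ✓ (witness j=2)
  i=2: ✓ (witness j=2)
  i=3: ✓ (witness j=4)
  i=4: ✓ (witness j=4)
  i=5: ✓ (witness j=5)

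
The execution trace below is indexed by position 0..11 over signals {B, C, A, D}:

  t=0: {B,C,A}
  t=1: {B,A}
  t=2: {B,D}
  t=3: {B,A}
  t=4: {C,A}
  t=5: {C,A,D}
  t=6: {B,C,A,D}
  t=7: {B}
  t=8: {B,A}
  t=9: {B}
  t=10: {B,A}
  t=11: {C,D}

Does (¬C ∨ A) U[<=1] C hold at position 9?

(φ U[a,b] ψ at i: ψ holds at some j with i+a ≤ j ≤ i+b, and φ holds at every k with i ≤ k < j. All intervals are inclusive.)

Need some j in [9,10] with C, and (¬C ∨ A) at every k in [9,j-1].
  j=9: C false.
  j=10: C false.
No j in the window works → until fails.

Does not hold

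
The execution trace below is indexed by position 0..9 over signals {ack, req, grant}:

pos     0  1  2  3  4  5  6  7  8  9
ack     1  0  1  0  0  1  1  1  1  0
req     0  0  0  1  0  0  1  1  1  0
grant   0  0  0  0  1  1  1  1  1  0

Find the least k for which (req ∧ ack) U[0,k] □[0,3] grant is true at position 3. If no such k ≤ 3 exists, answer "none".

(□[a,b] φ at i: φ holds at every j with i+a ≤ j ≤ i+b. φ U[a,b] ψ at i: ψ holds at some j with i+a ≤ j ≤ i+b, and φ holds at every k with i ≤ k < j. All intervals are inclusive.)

Need earliest j ≥ 3 with □[0,3] grant, and (req ∧ ack) at every k in [3,j-1].
  j=3: rhs fails.
  j=4: rhs holds but lhs fails at k=3.
  j=5: rhs holds but lhs fails at k=3.
  j=6: rhs fails.
No witness within the range → none.

none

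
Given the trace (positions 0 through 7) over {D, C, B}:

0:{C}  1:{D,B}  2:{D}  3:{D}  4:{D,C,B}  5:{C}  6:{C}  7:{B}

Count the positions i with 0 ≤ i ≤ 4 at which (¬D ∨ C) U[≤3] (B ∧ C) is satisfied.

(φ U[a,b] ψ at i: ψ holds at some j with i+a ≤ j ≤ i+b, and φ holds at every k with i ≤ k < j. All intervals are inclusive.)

1

Evaluate at each i in [0,4]:
  i=0: ✗ (no rhs in [0,3])
  i=1: ✗ (lhs fails at k=1 before rhs at j=4)
  i=2: ✗ (lhs fails at k=2 before rhs at j=4)
  i=3: ✗ (lhs fails at k=3 before rhs at j=4)
  i=4: ✓ (rhs at j=4)
Positions where it holds: {4} → 1.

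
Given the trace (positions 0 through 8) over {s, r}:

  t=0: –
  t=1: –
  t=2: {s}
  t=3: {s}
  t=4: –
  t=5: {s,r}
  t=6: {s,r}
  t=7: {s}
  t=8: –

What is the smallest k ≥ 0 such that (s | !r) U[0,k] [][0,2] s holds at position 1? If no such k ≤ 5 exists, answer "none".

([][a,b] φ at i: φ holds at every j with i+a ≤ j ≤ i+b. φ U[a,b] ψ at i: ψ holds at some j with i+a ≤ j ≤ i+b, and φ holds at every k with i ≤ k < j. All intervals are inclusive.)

Need earliest j ≥ 1 with [][0,2] s, and (s | !r) at every k in [1,j-1].
  j=1: rhs fails.
  j=2: rhs fails.
  j=3: rhs fails.
  j=4: rhs fails.
  j=5: rhs holds; lhs holds on [1,4]. k = 4.

4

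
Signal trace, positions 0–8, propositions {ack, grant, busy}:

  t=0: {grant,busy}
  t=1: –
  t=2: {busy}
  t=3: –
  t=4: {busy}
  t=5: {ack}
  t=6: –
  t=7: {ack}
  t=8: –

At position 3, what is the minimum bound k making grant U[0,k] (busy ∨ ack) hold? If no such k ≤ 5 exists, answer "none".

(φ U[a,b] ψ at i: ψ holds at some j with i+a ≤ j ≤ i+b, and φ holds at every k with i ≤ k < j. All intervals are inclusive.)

none

Need earliest j ≥ 3 with (busy ∨ ack), and grant at every k in [3,j-1].
  j=3: rhs fails.
  j=4: rhs holds but lhs fails at k=3.
  j=5: rhs holds but lhs fails at k=3.
  j=6: rhs fails.
  j=7: rhs holds but lhs fails at k=3.
  j=8: rhs fails.
No witness within the range → none.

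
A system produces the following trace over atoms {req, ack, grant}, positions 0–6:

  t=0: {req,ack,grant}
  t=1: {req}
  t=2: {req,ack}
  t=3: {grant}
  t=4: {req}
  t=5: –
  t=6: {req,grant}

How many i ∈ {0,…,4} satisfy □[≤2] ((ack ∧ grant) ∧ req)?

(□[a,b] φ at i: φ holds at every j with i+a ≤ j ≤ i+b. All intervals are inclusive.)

Evaluate at each i in [0,4]:
  i=0: ✗ (fails at j=1)
  i=1: ✗ (fails at j=1)
  i=2: ✗ (fails at j=2)
  i=3: ✗ (fails at j=3)
  i=4: ✗ (fails at j=4)
Positions where it holds: {} → 0.

0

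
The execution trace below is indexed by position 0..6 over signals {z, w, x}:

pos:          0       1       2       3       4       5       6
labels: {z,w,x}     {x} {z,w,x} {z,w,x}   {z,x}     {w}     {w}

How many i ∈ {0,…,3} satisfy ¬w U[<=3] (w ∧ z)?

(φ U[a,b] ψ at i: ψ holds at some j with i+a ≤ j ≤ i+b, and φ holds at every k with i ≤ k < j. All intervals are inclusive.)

Evaluate at each i in [0,3]:
  i=0: ✓ (rhs at j=0)
  i=1: ✓ (rhs at j=2; lhs holds on [1,1])
  i=2: ✓ (rhs at j=2)
  i=3: ✓ (rhs at j=3)
Positions where it holds: {0, 1, 2, 3} → 4.

4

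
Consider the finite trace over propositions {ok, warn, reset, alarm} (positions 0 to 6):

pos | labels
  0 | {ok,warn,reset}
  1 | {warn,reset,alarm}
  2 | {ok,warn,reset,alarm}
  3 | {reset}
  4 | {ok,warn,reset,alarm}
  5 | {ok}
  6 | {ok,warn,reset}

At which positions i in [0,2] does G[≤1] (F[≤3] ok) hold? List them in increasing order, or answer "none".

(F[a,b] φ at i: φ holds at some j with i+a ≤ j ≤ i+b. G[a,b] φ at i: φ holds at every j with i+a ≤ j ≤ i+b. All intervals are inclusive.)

Evaluate at each i in [0,2]:
  i=0: ✓ (all of [0,1])
  i=1: ✓ (all of [1,2])
  i=2: ✓ (all of [2,3])

0, 1, 2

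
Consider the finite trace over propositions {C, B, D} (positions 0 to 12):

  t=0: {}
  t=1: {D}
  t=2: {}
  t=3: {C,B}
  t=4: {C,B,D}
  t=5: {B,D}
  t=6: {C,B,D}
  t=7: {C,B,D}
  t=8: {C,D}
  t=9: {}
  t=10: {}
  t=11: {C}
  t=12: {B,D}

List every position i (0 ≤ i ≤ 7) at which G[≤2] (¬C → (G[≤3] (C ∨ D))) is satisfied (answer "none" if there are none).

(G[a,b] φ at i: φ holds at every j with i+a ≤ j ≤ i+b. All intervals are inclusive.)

3, 4, 5, 6

Evaluate at each i in [0,7]:
  i=0: ✗ (fails at j=0)
  i=1: ✗ (fails at j=1)
  i=2: ✗ (fails at j=2)
  i=3: ✓ (all of [3,5])
  i=4: ✓ (all of [4,6])
  i=5: ✓ (all of [5,7])
  i=6: ✓ (all of [6,8])
  i=7: ✗ (fails at j=9)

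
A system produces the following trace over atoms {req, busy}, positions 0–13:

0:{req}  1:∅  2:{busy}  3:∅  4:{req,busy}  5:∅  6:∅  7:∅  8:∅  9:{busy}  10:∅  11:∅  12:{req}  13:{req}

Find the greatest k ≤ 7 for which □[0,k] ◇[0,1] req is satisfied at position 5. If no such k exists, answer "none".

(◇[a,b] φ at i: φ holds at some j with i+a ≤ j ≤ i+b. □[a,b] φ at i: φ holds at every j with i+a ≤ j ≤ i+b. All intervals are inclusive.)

◇[0,1] req must hold from j=5 onward; find where it first fails.
  j=5: fails → no k works.

none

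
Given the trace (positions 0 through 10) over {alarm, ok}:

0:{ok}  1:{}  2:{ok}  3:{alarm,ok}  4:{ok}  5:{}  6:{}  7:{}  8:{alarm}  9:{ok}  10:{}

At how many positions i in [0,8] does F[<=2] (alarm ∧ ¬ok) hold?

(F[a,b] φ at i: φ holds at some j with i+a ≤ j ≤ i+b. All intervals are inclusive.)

Evaluate at each i in [0,8]:
  i=0: ✗ (none in [0,2])
  i=1: ✗ (none in [1,3])
  i=2: ✗ (none in [2,4])
  i=3: ✗ (none in [3,5])
  i=4: ✗ (none in [4,6])
  i=5: ✗ (none in [5,7])
  i=6: ✓ (witness j=8)
  i=7: ✓ (witness j=8)
  i=8: ✓ (witness j=8)
Positions where it holds: {6, 7, 8} → 3.

3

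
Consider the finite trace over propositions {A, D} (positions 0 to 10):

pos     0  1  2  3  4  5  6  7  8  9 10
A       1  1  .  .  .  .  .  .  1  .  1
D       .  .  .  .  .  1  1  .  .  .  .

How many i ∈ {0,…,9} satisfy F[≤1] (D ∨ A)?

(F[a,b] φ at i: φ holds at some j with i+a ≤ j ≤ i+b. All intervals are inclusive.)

8

Evaluate at each i in [0,9]:
  i=0: ✓ (witness j=0)
  i=1: ✓ (witness j=1)
  i=2: ✗ (none in [2,3])
  i=3: ✗ (none in [3,4])
  i=4: ✓ (witness j=5)
  i=5: ✓ (witness j=5)
  i=6: ✓ (witness j=6)
  i=7: ✓ (witness j=8)
  i=8: ✓ (witness j=8)
  i=9: ✓ (witness j=10)
Positions where it holds: {0, 1, 4, 5, 6, 7, 8, 9} → 8.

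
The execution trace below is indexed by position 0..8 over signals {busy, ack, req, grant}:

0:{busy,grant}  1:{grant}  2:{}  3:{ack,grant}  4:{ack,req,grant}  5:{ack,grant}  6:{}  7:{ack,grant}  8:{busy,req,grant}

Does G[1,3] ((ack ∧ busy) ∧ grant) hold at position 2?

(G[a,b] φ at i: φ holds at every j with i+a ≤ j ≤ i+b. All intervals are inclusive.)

Does not hold

Check ((ack ∧ busy) ∧ grant) at every j in [3,5]:
  j=3: false
  j=4: false
  j=5: false
Fails at j=3 → formula fails.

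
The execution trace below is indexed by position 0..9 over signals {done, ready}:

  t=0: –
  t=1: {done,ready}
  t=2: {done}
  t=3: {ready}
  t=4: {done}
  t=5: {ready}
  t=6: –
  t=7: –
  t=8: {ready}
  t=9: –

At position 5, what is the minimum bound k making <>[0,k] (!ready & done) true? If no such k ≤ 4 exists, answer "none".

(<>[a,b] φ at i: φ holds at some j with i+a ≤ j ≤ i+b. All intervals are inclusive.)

Scan j = 5,6,… for (!ready & done):
  j=5: fails
  j=6: fails
  j=7: fails
  j=8: fails
  j=9: fails
No j in [5,9] satisfies it → none.

none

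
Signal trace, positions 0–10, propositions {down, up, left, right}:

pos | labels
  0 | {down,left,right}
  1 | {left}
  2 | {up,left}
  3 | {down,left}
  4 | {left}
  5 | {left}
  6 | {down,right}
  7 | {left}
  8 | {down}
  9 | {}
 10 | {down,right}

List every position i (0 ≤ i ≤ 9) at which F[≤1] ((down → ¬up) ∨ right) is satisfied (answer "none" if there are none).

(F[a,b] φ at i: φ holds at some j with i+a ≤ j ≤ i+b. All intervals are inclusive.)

Evaluate at each i in [0,9]:
  i=0: ✓ (witness j=0)
  i=1: ✓ (witness j=1)
  i=2: ✓ (witness j=2)
  i=3: ✓ (witness j=3)
  i=4: ✓ (witness j=4)
  i=5: ✓ (witness j=5)
  i=6: ✓ (witness j=6)
  i=7: ✓ (witness j=7)
  i=8: ✓ (witness j=8)
  i=9: ✓ (witness j=9)

0, 1, 2, 3, 4, 5, 6, 7, 8, 9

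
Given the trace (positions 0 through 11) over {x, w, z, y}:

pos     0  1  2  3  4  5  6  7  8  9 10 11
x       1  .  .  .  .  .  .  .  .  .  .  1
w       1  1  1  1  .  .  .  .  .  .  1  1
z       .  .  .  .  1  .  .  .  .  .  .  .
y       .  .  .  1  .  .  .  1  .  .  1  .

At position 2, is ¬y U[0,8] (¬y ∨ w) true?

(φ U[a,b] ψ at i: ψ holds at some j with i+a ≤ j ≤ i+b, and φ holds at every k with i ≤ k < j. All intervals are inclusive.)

Need some j in [2,10] with (¬y ∨ w), and ¬y at every k in [2,j-1].
  j=2: (¬y ∨ w) holds; no prefix to check → satisfied.

Holds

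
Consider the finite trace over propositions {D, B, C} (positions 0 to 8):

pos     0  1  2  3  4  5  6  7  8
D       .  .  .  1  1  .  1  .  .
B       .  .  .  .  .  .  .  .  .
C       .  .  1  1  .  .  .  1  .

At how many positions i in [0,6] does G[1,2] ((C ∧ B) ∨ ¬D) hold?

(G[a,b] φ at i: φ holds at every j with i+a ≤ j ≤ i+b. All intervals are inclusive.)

Evaluate at each i in [0,6]:
  i=0: ✓ (all of [1,2])
  i=1: ✗ (fails at j=3)
  i=2: ✗ (fails at j=3)
  i=3: ✗ (fails at j=4)
  i=4: ✗ (fails at j=6)
  i=5: ✗ (fails at j=6)
  i=6: ✓ (all of [7,8])
Positions where it holds: {0, 6} → 2.

2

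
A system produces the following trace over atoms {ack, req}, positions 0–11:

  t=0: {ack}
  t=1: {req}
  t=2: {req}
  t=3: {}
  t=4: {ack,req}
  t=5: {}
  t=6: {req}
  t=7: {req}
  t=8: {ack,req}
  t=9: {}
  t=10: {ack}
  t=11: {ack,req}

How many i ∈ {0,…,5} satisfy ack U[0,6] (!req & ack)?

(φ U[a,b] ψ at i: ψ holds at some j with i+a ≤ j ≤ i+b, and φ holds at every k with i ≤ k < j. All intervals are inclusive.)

1

Evaluate at each i in [0,5]:
  i=0: ✓ (rhs at j=0)
  i=1: ✗ (no rhs in [1,7])
  i=2: ✗ (no rhs in [2,8])
  i=3: ✗ (no rhs in [3,9])
  i=4: ✗ (lhs fails at k=5 before rhs at j=10)
  i=5: ✗ (lhs fails at k=5 before rhs at j=10)
Positions where it holds: {0} → 1.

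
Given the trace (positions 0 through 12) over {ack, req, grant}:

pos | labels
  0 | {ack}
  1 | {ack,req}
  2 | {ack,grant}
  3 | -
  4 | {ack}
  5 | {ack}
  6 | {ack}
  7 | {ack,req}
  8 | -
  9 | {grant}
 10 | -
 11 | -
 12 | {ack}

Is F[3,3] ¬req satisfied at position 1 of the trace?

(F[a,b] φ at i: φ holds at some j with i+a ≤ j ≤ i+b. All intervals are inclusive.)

Check ¬req at each j in [4,4]:
  j=4: true
Found at j=4 → formula holds.

Holds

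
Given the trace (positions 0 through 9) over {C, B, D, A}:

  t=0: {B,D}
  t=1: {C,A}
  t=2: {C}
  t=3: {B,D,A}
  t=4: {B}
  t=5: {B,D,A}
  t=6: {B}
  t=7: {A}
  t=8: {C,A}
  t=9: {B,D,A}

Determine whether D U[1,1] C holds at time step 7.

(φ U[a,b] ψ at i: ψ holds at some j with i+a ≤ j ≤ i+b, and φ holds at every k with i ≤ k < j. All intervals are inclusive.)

Need some j in [8,8] with C, and D at every k in [7,j-1].
  j=8: C holds, but D fails at k=7 → not this j.
No j in the window works → until fails.

False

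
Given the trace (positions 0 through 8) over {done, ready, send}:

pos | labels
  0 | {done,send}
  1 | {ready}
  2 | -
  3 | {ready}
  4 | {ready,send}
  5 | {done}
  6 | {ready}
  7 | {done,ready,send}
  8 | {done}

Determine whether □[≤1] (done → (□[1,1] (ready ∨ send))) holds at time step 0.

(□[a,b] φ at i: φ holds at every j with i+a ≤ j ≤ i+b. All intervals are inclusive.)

Check (done → (□[1,1] (ready ∨ send))) at every j in [0,1]:
  j=0: antecedent true; consequent holds on [1,1] → ✓
  j=1: antecedent false → ✓
All positions satisfy it → formula holds.

True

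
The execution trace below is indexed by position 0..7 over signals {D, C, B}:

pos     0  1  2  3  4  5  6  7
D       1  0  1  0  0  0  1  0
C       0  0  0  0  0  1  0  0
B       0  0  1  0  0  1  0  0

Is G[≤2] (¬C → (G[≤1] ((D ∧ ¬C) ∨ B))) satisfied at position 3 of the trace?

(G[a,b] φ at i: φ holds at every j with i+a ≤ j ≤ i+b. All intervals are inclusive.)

Does not hold

Check (¬C → (G[≤1] ((D ∧ ¬C) ∨ B))) at every j in [3,5]:
  j=3: antecedent true; consequent fails at 3 → ✗
  j=4: antecedent true; consequent fails at 4 → ✗
  j=5: antecedent false → ✓
Fails at j=3 → formula fails.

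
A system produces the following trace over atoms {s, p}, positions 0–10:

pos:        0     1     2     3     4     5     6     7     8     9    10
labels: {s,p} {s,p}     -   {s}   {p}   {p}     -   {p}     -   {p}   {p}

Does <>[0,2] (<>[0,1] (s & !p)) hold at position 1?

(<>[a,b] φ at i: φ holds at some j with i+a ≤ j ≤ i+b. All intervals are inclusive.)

Yes

Check <>[0,1] (s & !p) at each j in [1,3]:
  j=1: fails (none in [1,2])
  j=2: holds (witness at 3)
  j=3: holds (witness at 3)
Found at j=2 → formula holds.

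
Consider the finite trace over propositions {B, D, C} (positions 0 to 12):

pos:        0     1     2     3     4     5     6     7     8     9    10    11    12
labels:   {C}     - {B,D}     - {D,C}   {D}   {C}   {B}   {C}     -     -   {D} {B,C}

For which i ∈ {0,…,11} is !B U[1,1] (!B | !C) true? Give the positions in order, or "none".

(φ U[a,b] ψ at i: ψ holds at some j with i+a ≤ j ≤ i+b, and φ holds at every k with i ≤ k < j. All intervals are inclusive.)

Evaluate at each i in [0,11]:
  i=0: ✓ (rhs at j=1; lhs holds on [0,0])
  i=1: ✓ (rhs at j=2; lhs holds on [1,1])
  i=2: ✗ (lhs fails at k=2 before rhs at j=3)
  i=3: ✓ (rhs at j=4; lhs holds on [3,3])
  i=4: ✓ (rhs at j=5; lhs holds on [4,4])
  i=5: ✓ (rhs at j=6; lhs holds on [5,5])
  i=6: ✓ (rhs at j=7; lhs holds on [6,6])
  i=7: ✗ (lhs fails at k=7 before rhs at j=8)
  i=8: ✓ (rhs at j=9; lhs holds on [8,8])
  i=9: ✓ (rhs at j=10; lhs holds on [9,9])
  i=10: ✓ (rhs at j=11; lhs holds on [10,10])
  i=11: ✗ (no rhs in [12,12])

0, 1, 3, 4, 5, 6, 8, 9, 10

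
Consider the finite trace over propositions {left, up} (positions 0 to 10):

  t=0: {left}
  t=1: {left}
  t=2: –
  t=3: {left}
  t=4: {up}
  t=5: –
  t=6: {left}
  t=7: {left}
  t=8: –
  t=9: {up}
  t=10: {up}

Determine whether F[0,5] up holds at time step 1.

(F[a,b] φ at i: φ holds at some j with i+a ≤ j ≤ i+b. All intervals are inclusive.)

Check up at each j in [1,6]:
  j=1: false
  j=2: false
  j=3: false
  j=4: true
  j=5: false
  j=6: false
Found at j=4 → formula holds.

Yes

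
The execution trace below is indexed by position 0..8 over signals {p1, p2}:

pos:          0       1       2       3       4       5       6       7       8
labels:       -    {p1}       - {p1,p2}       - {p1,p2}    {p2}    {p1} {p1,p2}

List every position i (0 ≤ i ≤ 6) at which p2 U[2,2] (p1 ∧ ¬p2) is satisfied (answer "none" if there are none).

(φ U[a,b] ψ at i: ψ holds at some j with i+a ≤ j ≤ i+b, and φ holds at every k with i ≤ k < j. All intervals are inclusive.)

5

Evaluate at each i in [0,6]:
  i=0: ✗ (no rhs in [2,2])
  i=1: ✗ (no rhs in [3,3])
  i=2: ✗ (no rhs in [4,4])
  i=3: ✗ (no rhs in [5,5])
  i=4: ✗ (no rhs in [6,6])
  i=5: ✓ (rhs at j=7; lhs holds on [5,6])
  i=6: ✗ (no rhs in [8,8])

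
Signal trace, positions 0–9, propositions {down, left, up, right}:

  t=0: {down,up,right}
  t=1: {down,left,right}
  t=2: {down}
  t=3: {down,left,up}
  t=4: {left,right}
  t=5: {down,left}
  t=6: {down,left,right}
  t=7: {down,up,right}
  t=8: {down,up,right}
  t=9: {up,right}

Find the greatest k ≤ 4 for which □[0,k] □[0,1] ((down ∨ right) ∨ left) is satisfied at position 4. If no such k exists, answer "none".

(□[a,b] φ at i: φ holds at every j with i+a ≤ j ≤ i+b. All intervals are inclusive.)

4

□[0,1] ((down ∨ right) ∨ left) must hold from j=4 onward; find where it first fails.
  j=4: holds
  j=5: holds
  j=6: holds
  j=7: holds
  j=8: holds
Holds through j=8; largest k = 4.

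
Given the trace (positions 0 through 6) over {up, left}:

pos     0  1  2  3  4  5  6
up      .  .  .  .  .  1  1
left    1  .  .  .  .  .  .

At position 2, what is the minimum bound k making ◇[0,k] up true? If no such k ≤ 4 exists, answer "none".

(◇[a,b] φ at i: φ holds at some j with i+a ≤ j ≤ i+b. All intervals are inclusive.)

Scan j = 2,3,… for up:
  j=2: fails
  j=3: fails
  j=4: fails
  j=5: holds
First hit at j=5, so smallest k = 5-2 = 3.

3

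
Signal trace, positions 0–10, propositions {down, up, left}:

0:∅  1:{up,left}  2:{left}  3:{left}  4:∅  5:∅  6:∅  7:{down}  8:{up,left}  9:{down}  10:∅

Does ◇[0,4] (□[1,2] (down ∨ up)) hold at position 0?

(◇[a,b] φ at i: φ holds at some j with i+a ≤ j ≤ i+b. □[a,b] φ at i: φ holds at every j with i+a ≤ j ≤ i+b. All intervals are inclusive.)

Check □[1,2] (down ∨ up) at each j in [0,4]:
  j=0: fails at 2
  j=1: fails at 2
  j=2: fails at 3
  j=3: fails at 4
  j=4: fails at 5
No position in the window satisfies it → formula fails.

No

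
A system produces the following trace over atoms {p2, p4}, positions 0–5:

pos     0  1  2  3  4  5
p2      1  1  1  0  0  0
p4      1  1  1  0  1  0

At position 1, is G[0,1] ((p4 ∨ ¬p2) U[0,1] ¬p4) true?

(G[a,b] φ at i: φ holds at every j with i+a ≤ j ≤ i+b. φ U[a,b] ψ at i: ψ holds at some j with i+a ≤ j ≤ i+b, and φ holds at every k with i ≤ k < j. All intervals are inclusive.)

Check ((p4 ∨ ¬p2) U[0,1] ¬p4) at every j in [1,2]:
  j=1: fails
  j=2: holds
Fails at j=1 → formula fails.

Does not hold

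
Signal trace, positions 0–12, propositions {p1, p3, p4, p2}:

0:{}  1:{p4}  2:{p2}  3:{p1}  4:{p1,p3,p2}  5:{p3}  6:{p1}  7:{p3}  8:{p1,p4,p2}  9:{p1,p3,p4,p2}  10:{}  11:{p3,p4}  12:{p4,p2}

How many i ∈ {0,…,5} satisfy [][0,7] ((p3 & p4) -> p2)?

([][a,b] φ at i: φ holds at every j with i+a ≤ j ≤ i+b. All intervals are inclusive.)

4

Evaluate at each i in [0,5]:
  i=0: ✓ (all of [0,7])
  i=1: ✓ (all of [1,8])
  i=2: ✓ (all of [2,9])
  i=3: ✓ (all of [3,10])
  i=4: ✗ (fails at j=11)
  i=5: ✗ (fails at j=11)
Positions where it holds: {0, 1, 2, 3} → 4.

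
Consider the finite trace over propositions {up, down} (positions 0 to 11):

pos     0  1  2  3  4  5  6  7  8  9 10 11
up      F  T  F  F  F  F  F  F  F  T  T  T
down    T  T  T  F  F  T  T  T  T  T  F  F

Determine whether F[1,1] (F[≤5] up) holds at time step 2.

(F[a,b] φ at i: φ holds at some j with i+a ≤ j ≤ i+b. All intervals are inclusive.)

False

Check F[≤5] up at each j in [3,3]:
  j=3: fails (none in [3,8])
No position in the window satisfies it → formula fails.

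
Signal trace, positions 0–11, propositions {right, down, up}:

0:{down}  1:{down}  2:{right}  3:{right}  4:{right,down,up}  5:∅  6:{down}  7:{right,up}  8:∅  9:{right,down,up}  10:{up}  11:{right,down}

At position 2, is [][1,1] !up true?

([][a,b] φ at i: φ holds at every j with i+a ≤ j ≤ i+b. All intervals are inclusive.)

Check !up at every j in [3,3]:
  j=3: true
All positions satisfy it → formula holds.

True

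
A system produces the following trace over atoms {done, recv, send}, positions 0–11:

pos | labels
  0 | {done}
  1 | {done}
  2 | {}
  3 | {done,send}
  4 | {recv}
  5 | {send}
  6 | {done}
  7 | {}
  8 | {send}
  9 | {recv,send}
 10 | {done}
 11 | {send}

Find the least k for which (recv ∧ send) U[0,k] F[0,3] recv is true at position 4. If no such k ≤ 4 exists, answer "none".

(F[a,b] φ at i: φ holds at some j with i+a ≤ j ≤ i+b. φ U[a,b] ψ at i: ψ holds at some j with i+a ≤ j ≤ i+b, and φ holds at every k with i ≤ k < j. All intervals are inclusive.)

Need earliest j ≥ 4 with F[0,3] recv, and (recv ∧ send) at every k in [4,j-1].
  j=4: rhs holds (empty prefix). k = 0.

0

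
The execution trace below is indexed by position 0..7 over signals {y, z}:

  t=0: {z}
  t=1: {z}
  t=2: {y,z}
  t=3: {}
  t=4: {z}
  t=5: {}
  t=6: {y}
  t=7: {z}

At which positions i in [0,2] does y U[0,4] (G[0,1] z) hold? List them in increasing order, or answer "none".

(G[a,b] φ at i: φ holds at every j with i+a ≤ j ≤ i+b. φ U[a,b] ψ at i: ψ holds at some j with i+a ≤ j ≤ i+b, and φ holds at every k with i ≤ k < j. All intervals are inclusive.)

Evaluate at each i in [0,2]:
  i=0: ✓ (rhs at j=0)
  i=1: ✓ (rhs at j=1)
  i=2: ✗ (no rhs in [2,6])

0, 1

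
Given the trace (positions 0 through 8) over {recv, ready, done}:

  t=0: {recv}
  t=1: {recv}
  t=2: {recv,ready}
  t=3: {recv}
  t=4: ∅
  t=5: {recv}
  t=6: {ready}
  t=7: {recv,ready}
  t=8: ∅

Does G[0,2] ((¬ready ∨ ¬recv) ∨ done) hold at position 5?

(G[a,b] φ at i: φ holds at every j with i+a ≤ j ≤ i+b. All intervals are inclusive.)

Check ((¬ready ∨ ¬recv) ∨ done) at every j in [5,7]:
  j=5: true
  j=6: true
  j=7: false
Fails at j=7 → formula fails.

No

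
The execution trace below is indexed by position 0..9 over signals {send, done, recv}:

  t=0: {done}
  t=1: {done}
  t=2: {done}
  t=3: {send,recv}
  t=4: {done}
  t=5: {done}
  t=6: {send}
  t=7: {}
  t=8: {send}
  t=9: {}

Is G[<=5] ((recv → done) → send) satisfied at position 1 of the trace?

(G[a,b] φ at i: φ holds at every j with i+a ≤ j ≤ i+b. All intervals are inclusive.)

Check ((recv → done) → send) at every j in [1,6]:
  j=1: antecedent true; consequent false → ✗
  j=2: antecedent true; consequent false → ✗
  j=3: antecedent false → ✓
  j=4: antecedent true; consequent false → ✗
  j=5: antecedent true; consequent false → ✗
  j=6: antecedent true; consequent true → ✓
Fails at j=1 → formula fails.

False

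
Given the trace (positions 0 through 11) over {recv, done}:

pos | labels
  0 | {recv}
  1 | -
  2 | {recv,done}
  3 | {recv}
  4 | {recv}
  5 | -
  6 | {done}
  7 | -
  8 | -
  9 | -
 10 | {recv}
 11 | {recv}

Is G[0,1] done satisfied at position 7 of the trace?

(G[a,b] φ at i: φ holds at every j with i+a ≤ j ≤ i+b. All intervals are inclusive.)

Check done at every j in [7,8]:
  j=7: false
  j=8: false
Fails at j=7 → formula fails.

Does not hold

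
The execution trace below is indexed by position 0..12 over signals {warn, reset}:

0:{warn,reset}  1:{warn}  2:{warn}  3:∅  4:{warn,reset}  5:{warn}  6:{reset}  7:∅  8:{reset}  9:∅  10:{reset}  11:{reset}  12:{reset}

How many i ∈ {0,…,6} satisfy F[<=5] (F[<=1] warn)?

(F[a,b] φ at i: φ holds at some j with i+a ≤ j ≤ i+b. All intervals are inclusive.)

Evaluate at each i in [0,6]:
  i=0: ✓ (witness j=0)
  i=1: ✓ (witness j=1)
  i=2: ✓ (witness j=2)
  i=3: ✓ (witness j=3)
  i=4: ✓ (witness j=4)
  i=5: ✓ (witness j=5)
  i=6: ✗ (none in [6,11])
Positions where it holds: {0, 1, 2, 3, 4, 5} → 6.

6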